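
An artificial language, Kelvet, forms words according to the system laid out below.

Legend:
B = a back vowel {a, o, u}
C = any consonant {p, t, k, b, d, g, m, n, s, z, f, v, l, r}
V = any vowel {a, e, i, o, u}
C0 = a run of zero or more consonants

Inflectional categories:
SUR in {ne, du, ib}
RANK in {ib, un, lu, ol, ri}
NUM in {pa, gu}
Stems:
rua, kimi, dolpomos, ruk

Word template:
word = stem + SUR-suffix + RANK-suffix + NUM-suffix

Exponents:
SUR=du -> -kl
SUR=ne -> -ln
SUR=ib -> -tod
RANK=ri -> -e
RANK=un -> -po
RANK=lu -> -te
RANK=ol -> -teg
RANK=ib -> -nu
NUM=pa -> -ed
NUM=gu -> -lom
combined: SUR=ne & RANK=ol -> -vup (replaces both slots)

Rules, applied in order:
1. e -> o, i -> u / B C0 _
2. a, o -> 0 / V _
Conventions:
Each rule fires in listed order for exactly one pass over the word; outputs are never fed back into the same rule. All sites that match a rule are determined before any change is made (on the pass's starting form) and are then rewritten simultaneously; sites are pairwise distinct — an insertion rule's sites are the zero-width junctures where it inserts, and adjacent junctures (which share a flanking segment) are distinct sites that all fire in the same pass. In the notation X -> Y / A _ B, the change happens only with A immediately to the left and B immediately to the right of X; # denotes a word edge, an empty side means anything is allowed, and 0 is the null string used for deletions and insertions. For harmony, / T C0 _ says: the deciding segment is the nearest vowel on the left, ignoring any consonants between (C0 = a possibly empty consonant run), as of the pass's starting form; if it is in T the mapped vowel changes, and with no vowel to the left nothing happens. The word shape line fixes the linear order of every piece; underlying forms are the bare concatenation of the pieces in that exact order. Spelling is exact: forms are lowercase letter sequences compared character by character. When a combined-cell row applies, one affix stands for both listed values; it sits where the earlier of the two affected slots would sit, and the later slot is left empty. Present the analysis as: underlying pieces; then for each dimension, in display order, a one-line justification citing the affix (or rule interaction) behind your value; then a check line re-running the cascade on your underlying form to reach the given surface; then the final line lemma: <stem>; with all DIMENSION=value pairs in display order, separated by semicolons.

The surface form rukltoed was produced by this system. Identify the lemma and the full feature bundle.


underlying: rua-kl-te-ed
SUR=du - signalled by the affix -kl
RANK=lu - signalled by the affix -te
NUM=pa - signalled by the affix -ed
check: ruaklteed -> ruakltoed -> rukltoed
lemma: rua; SUR=du; RANK=lu; NUM=pa


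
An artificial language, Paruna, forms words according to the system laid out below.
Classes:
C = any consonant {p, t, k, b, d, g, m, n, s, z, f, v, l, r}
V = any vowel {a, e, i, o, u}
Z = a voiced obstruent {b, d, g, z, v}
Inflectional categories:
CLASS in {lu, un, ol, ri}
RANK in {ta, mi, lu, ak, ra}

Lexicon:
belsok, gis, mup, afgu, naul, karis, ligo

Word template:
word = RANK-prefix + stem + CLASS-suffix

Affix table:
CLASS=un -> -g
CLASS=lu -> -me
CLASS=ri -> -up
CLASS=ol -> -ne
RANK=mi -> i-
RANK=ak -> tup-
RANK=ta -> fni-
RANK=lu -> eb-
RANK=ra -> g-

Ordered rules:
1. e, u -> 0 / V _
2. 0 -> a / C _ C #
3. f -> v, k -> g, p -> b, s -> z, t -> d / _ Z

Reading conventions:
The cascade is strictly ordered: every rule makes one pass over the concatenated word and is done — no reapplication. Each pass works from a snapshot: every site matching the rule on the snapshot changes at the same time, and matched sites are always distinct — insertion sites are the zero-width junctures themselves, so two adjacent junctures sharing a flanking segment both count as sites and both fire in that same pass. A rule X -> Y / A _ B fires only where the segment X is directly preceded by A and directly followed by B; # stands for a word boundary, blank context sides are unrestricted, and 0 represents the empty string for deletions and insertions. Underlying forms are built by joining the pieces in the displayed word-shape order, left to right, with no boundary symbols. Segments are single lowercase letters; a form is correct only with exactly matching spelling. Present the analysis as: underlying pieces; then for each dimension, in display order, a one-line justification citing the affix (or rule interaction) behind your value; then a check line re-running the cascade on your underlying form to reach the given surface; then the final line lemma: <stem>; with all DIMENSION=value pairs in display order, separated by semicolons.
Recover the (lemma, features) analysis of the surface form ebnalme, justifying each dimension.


underlying: eb-naul-me
CLASS=lu - signalled by the affix -me
RANK=lu - signalled by the affix eb-
check: ebnaulme -> ebnalme -> ebnalme -> ebnalme
lemma: naul; CLASS=lu; RANK=lu


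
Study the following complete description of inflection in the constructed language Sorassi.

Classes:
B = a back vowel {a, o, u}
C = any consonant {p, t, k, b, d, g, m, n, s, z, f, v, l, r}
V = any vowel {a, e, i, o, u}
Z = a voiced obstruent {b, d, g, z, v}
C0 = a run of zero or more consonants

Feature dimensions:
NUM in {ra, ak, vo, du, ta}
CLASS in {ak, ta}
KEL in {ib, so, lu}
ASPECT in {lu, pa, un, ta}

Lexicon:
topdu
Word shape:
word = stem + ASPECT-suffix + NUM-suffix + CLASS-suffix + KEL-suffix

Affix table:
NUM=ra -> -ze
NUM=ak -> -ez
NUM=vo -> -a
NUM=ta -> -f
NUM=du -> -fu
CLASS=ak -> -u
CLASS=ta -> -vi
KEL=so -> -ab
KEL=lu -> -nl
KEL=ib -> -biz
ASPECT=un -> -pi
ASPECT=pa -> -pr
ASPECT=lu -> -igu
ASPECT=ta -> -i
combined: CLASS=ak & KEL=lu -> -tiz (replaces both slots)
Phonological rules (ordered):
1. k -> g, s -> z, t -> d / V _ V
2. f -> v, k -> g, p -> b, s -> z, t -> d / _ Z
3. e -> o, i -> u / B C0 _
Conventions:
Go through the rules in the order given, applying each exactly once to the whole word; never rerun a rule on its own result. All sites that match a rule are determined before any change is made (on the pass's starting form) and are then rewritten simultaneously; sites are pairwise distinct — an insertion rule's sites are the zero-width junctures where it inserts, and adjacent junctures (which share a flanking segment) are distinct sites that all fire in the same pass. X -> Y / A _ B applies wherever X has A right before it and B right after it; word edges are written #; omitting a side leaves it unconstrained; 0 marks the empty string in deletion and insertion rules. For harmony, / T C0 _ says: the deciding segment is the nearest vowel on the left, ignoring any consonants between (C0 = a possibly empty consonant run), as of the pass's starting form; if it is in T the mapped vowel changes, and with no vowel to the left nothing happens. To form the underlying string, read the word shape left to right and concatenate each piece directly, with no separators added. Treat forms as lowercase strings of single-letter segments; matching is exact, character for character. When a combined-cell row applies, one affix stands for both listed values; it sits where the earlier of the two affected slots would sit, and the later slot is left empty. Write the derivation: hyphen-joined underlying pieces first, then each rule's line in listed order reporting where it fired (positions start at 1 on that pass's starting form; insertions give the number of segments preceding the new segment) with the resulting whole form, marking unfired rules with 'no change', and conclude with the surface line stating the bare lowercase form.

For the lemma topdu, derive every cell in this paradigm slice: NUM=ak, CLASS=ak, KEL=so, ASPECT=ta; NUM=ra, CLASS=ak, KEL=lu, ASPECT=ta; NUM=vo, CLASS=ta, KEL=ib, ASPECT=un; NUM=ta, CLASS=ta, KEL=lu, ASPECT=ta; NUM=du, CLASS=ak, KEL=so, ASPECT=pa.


cell NUM=ak, CLASS=ak, KEL=so, ASPECT=ta:
underlying: topdu-i-ez-u-ab
1. k -> g, s -> z, t -> d / V _ V: no change
2. f -> v, k -> g, p -> b, s -> z, t -> d / _ Z: fires at position(s) 3: tobduiezuab
3. e -> o, i -> u / B C0 _: fires at position(s) 6: tobduuezuab
surface: tobduuezuab

cell NUM=ra, CLASS=ak, KEL=lu, ASPECT=ta:
underlying: topdu-i-ze-tiz
1. k -> g, s -> z, t -> d / V _ V: fires at position(s) 9: topduizediz
2. f -> v, k -> g, p -> b, s -> z, t -> d / _ Z: fires at position(s) 3: tobduizediz
3. e -> o, i -> u / B C0 _: fires at position(s) 6: tobduuzediz
surface: tobduuzediz

cell NUM=vo, CLASS=ta, KEL=ib, ASPECT=un:
underlying: topdu-pi-a-vi-biz
1. k -> g, s -> z, t -> d / V _ V: no change
2. f -> v, k -> g, p -> b, s -> z, t -> d / _ Z: fires at position(s) 3: tobdupiavibiz
3. e -> o, i -> u / B C0 _: fires at position(s) 7, 10: tobdupuavubiz
surface: tobdupuavubiz

cell NUM=ta, CLASS=ta, KEL=lu, ASPECT=ta:
underlying: topdu-i-f-vi-nl
1. k -> g, s -> z, t -> d / V _ V: no change
2. f -> v, k -> g, p -> b, s -> z, t -> d / _ Z: fires at position(s) 3, 7: tobduivvinl
3. e -> o, i -> u / B C0 _: fires at position(s) 6: tobduuvvinl
surface: tobduuvvinl

cell NUM=du, CLASS=ak, KEL=so, ASPECT=pa:
underlying: topdu-pr-fu-u-ab
1. k -> g, s -> z, t -> d / V _ V: no change
2. f -> v, k -> g, p -> b, s -> z, t -> d / _ Z: fires at position(s) 3: tobduprfuuab
3. e -> o, i -> u / B C0 _: no change
surface: tobduprfuuab


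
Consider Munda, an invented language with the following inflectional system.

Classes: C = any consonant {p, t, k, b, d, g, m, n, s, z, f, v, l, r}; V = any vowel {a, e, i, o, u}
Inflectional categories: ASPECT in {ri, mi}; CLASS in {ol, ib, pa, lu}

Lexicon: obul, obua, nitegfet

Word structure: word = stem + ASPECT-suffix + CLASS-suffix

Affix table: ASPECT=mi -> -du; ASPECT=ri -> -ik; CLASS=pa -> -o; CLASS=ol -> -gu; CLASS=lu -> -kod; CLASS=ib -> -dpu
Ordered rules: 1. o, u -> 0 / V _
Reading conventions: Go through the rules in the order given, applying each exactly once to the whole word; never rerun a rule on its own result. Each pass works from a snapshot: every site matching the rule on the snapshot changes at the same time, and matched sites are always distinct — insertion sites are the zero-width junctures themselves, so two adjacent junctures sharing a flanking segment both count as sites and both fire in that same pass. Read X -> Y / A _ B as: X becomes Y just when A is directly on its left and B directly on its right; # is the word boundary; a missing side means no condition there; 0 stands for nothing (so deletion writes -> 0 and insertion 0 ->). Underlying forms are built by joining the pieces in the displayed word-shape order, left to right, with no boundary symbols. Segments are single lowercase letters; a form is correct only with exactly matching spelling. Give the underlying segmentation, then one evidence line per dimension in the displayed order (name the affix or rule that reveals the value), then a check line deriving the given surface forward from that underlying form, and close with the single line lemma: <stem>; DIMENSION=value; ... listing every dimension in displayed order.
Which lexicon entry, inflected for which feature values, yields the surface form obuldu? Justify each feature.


underlying: obul-du-o
ASPECT=mi - signalled by the affix -du
CLASS=pa - signalled by the affix -o
check: obulduo -> obuldu
lemma: obul; ASPECT=mi; CLASS=pa


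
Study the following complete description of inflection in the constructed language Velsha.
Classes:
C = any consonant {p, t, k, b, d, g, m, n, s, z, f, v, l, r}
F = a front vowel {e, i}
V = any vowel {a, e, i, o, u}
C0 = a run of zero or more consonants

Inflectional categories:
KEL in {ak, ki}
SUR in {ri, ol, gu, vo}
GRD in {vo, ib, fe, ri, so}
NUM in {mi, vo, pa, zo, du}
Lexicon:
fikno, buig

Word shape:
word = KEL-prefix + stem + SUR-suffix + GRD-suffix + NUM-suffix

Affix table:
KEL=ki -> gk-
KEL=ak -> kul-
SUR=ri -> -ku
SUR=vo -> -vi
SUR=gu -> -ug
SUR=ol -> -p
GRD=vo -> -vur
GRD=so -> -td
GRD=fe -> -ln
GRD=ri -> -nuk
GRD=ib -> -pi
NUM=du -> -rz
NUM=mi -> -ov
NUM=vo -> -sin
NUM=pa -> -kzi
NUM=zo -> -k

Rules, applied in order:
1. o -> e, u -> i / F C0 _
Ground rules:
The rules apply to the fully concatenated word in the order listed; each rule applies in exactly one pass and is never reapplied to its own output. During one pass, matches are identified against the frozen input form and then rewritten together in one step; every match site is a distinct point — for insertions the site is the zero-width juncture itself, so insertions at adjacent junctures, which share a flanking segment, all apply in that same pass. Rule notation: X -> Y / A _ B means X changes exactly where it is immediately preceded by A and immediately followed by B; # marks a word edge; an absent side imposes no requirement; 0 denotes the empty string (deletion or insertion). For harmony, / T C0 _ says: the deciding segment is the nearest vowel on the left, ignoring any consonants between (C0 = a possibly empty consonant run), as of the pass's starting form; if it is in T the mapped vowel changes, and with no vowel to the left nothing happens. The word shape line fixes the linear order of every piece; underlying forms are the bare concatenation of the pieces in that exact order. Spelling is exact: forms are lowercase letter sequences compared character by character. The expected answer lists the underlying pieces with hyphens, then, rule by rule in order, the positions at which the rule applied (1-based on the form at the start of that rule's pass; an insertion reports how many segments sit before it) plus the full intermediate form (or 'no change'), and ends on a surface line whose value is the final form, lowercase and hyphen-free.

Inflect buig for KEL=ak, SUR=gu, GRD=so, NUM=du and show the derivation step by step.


underlying: kul-buig-ug-td-rz
1. o -> e, u -> i / F C0 _: fires at position(s) 8: kulbuigigtdrz
surface: kulbuigigtdrz


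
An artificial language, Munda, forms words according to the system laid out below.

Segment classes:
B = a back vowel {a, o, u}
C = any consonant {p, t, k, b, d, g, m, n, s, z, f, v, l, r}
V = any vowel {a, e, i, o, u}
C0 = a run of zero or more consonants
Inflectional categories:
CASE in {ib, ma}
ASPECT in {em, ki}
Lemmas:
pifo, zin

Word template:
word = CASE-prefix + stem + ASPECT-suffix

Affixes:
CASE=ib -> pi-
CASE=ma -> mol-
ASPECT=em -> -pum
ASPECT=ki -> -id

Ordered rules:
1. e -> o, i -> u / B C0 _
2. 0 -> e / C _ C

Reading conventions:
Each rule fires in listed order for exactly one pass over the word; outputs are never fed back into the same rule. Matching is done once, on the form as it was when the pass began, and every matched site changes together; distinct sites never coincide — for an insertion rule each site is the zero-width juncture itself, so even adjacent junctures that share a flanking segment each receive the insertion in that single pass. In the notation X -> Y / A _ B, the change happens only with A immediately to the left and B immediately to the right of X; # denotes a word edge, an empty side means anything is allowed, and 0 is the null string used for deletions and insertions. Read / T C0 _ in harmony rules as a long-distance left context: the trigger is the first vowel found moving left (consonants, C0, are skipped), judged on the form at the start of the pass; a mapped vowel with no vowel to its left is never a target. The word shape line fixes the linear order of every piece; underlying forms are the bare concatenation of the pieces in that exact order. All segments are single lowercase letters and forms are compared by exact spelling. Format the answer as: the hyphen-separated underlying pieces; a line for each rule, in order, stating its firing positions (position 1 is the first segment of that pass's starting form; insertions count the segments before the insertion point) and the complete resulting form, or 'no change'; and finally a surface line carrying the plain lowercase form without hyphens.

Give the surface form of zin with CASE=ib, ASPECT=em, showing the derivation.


underlying: pi-zin-pum
1. e -> o, i -> u / B C0 _: no change
2. 0 -> e / C _ C: inserts after position(s) 5: pizinepum
surface: pizinepum


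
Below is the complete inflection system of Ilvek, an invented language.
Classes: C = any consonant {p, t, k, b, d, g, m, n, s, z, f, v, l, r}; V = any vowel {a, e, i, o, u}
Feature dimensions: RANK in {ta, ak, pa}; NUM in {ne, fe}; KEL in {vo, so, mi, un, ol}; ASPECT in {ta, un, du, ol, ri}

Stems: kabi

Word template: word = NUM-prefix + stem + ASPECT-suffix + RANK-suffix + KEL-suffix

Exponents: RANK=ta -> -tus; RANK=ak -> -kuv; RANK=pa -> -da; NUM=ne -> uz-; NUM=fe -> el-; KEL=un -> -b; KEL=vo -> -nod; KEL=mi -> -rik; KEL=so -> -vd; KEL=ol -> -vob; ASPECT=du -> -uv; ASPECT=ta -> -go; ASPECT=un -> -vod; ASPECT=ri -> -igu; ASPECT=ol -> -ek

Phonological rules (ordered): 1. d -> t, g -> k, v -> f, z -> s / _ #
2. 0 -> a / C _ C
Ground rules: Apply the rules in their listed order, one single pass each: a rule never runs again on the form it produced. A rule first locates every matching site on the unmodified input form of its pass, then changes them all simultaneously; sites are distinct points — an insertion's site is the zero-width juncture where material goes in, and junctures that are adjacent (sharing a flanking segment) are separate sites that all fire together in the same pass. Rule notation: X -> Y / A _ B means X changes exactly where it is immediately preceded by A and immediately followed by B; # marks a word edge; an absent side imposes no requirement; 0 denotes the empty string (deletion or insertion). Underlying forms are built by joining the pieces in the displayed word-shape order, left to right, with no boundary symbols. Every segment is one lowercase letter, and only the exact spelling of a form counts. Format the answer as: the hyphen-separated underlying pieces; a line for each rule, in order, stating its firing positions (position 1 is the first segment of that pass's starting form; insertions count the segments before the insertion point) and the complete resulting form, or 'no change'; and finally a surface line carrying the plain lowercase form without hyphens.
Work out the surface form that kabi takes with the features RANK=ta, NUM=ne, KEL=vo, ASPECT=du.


underlying: uz-kabi-uv-tus-nod
1. d -> t, g -> k, v -> f, z -> s / _ #: fires at position(s) 14: uzkabiuvtusnot
2. 0 -> a / C _ C: inserts after position(s) 2, 8, 11: uzakabiuvatusanot
surface: uzakabiuvatusanot


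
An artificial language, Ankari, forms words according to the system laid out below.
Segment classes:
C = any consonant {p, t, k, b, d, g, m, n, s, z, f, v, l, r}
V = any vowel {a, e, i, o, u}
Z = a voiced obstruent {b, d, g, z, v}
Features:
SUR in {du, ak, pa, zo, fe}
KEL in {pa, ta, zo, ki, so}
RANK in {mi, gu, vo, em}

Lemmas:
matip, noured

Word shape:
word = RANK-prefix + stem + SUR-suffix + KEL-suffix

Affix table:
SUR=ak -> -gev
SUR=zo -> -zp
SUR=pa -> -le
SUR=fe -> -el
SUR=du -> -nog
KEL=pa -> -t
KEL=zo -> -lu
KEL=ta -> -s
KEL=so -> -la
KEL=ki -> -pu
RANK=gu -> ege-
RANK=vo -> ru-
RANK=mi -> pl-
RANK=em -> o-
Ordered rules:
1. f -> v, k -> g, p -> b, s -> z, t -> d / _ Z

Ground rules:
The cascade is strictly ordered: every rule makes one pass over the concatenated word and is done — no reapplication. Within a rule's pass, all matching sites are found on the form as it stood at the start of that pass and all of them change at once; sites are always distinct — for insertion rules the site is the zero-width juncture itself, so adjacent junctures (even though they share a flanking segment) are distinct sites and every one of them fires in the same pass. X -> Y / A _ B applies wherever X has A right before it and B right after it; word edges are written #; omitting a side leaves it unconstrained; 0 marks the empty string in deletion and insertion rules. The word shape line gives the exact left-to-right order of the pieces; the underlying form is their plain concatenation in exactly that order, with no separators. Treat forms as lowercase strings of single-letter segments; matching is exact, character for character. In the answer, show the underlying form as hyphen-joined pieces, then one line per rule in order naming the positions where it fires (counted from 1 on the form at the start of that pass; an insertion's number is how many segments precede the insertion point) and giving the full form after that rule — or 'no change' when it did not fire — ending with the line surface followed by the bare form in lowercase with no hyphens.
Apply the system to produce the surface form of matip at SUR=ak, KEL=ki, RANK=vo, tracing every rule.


underlying: ru-matip-gev-pu
1. f -> v, k -> g, p -> b, s -> z, t -> d / _ Z: fires at position(s) 7: rumatibgevpu
surface: rumatibgevpu


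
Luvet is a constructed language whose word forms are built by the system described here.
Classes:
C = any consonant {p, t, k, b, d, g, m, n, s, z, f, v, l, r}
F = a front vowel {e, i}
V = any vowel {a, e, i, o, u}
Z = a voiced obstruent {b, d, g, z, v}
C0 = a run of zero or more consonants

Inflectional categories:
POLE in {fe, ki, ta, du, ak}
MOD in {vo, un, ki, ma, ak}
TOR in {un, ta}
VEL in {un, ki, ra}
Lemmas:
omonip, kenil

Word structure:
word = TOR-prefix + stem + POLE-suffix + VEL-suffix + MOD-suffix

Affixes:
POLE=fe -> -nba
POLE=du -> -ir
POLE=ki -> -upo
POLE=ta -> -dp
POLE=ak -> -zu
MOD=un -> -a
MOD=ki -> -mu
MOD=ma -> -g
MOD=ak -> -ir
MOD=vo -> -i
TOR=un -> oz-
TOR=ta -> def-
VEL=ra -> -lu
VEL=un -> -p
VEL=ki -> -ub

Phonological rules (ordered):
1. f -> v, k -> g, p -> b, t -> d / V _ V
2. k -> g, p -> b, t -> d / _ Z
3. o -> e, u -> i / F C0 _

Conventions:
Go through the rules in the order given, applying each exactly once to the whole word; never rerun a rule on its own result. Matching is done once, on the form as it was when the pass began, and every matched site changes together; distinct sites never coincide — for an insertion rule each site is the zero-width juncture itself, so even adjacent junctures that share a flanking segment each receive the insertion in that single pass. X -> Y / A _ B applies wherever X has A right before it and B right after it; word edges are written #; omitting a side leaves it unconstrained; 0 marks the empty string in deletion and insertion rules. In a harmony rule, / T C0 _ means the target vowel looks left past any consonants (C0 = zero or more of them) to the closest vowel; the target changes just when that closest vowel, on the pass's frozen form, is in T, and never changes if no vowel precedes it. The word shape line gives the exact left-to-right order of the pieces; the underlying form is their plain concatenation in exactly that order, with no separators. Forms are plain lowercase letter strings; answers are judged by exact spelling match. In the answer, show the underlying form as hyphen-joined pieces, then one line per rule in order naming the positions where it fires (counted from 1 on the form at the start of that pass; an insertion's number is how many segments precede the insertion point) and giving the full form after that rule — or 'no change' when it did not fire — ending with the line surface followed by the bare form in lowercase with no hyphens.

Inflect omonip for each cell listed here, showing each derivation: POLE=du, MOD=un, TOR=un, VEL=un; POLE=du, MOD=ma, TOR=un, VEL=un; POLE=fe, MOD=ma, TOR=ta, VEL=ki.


cell POLE=du, MOD=un, TOR=un, VEL=un:
underlying: oz-omonip-ir-p-a
1. f -> v, k -> g, p -> b, t -> d / V _ V: fires at position(s) 8: ozomonibirpa
2. k -> g, p -> b, t -> d / _ Z: no change
3. o -> e, u -> i / F C0 _: no change
surface: ozomonibirpa

cell POLE=du, MOD=ma, TOR=un, VEL=un:
underlying: oz-omonip-ir-p-g
1. f -> v, k -> g, p -> b, t -> d / V _ V: fires at position(s) 8: ozomonibirpg
2. k -> g, p -> b, t -> d / _ Z: fires at position(s) 11: ozomonibirbg
3. o -> e, u -> i / F C0 _: no change
surface: ozomonibirbg

cell POLE=fe, MOD=ma, TOR=ta, VEL=ki:
underlying: def-omonip-nba-ub-g
1. f -> v, k -> g, p -> b, t -> d / V _ V: fires at position(s) 3: devomonipnbaubg
2. k -> g, p -> b, t -> d / _ Z: no change
3. o -> e, u -> i / F C0 _: fires at position(s) 4: devemonipnbaubg
surface: devemonipnbaubg


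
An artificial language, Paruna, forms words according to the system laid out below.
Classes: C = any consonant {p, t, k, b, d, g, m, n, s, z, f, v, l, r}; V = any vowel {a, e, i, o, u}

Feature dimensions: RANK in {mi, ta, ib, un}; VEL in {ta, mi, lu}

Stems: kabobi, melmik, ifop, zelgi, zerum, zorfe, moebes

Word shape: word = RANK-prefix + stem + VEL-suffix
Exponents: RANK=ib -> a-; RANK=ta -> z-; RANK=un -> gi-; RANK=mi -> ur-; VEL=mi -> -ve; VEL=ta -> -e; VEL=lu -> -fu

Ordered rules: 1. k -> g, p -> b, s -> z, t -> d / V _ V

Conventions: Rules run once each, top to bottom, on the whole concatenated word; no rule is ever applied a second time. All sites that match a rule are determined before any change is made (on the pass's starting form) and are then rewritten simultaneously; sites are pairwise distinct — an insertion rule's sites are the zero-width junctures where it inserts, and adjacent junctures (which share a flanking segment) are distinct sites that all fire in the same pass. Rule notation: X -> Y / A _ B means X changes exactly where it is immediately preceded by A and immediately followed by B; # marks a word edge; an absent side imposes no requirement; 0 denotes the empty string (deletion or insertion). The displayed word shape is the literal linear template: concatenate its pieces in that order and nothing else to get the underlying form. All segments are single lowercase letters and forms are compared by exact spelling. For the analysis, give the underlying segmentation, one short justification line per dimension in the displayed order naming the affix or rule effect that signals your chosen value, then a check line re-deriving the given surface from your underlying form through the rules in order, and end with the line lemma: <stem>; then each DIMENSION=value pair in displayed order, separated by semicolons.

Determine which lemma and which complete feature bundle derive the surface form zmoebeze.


underlying: z-moebes-e
RANK=ta - signalled by the affix z-
VEL=ta - signalled by the affix -e
check: zmoebese -> zmoebeze
lemma: moebes; RANK=ta; VEL=ta


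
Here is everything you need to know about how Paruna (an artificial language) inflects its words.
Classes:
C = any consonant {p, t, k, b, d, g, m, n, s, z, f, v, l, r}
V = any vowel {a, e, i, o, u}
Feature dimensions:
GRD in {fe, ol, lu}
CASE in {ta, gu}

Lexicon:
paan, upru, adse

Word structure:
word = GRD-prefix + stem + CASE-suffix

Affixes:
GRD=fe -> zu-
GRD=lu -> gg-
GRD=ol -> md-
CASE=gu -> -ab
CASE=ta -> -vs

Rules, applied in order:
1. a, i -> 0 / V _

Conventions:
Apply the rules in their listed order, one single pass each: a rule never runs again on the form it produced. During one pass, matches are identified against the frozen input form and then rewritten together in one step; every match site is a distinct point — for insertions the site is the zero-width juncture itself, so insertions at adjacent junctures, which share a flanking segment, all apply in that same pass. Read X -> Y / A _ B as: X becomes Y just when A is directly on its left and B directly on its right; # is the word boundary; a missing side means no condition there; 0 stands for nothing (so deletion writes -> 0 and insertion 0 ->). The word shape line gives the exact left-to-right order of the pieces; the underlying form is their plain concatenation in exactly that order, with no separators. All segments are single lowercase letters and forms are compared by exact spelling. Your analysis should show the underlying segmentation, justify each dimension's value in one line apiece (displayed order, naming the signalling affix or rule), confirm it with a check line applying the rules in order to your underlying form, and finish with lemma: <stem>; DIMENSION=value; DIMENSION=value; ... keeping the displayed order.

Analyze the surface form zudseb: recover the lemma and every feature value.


underlying: zu-adse-ab
GRD=fe - signalled by the affix zu-
CASE=gu - signalled by the affix -ab
check: zuadseab -> zudseb
lemma: adse; GRD=fe; CASE=gu


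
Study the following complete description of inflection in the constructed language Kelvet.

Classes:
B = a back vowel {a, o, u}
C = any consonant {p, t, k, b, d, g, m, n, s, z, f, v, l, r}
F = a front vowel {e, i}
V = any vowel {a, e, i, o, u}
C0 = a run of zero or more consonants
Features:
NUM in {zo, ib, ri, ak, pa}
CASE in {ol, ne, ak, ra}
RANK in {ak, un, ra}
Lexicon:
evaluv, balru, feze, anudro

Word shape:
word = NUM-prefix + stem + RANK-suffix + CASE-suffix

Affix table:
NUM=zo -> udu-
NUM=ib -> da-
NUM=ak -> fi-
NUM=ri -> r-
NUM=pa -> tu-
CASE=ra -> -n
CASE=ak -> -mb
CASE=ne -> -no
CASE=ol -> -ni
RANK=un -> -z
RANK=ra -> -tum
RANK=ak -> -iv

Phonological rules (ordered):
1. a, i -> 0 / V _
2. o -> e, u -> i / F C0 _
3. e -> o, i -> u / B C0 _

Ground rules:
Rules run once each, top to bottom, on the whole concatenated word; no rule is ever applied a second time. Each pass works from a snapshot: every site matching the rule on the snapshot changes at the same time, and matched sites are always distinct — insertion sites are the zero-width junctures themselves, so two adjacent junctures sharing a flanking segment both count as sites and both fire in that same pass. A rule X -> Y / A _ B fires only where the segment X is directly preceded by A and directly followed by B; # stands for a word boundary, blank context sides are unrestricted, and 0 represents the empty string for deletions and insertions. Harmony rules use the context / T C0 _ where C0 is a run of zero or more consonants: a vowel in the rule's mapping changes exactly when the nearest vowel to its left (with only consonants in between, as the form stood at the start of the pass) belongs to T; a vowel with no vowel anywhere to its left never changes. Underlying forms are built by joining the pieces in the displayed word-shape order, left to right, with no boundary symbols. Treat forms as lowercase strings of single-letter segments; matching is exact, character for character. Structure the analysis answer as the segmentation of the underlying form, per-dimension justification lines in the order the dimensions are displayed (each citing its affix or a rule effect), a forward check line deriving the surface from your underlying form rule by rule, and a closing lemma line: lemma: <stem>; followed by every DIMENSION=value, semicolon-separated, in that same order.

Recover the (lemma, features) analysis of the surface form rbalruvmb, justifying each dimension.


underlying: r-balru-iv-mb
NUM=ri - signalled by the affix r-
CASE=ak - signalled by the affix -mb
RANK=ak - signalled by the affix -iv
check: rbalruivmb -> rbalruvmb -> rbalruvmb -> rbalruvmb
lemma: balru; NUM=ri; CASE=ak; RANK=ak


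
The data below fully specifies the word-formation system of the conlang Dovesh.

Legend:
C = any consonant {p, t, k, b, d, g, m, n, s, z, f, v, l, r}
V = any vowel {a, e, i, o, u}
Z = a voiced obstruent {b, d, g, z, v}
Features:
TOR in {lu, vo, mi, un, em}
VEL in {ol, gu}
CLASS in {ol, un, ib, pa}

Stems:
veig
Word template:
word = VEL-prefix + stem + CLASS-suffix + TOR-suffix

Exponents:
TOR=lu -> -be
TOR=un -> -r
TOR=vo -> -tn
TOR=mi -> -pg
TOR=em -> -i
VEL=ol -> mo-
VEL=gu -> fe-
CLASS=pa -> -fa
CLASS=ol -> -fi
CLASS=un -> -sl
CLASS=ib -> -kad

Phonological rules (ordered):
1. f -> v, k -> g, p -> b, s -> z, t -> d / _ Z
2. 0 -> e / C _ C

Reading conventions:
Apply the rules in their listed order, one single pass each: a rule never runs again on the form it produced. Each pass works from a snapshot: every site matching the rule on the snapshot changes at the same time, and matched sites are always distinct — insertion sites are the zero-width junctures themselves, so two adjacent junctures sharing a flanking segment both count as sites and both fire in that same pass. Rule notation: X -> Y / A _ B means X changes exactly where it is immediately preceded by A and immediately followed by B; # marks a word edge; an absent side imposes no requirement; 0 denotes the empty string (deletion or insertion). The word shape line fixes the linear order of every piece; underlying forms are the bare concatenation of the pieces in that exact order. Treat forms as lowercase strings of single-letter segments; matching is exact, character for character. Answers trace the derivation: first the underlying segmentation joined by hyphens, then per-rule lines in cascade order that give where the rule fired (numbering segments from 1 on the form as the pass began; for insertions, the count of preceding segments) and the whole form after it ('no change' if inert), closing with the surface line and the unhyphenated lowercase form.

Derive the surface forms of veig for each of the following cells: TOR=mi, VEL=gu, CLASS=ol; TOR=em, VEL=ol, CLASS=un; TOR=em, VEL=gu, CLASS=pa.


cell TOR=mi, VEL=gu, CLASS=ol:
underlying: fe-veig-fi-pg
1. f -> v, k -> g, p -> b, s -> z, t -> d / _ Z: fires at position(s) 9: feveigfibg
2. 0 -> e / C _ C: inserts after position(s) 6, 9: feveigefibeg
surface: feveigefibeg

cell TOR=em, VEL=ol, CLASS=un:
underlying: mo-veig-sl-i
1. f -> v, k -> g, p -> b, s -> z, t -> d / _ Z: no change
2. 0 -> e / C _ C: inserts after position(s) 6, 7: moveigeseli
surface: moveigeseli

cell TOR=em, VEL=gu, CLASS=pa:
underlying: fe-veig-fa-i
1. f -> v, k -> g, p -> b, s -> z, t -> d / _ Z: no change
2. 0 -> e / C _ C: inserts after position(s) 6: feveigefai
surface: feveigefai


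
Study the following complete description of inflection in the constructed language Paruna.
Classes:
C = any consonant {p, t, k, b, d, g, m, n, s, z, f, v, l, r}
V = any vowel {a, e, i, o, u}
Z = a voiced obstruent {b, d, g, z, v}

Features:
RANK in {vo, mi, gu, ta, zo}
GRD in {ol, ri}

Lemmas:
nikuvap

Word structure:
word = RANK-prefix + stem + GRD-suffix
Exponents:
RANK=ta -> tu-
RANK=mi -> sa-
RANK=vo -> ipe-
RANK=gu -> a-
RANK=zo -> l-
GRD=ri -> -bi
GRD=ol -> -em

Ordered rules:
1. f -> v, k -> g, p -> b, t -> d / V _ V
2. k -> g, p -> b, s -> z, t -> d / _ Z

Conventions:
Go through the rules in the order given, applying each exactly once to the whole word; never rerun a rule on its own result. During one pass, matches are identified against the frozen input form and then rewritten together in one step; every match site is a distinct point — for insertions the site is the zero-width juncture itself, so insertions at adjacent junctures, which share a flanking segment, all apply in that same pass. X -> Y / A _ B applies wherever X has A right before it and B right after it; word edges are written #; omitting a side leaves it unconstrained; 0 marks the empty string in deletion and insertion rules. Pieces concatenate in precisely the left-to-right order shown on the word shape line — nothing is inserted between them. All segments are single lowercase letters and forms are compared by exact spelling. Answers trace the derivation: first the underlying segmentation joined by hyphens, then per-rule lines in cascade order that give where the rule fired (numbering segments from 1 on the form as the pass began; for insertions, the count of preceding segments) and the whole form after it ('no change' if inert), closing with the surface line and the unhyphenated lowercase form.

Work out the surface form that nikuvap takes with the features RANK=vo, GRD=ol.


underlying: ipe-nikuvap-em
1. f -> v, k -> g, p -> b, t -> d / V _ V: fires at position(s) 2, 6, 10: ibeniguvabem
2. k -> g, p -> b, s -> z, t -> d / _ Z: no change
surface: ibeniguvabem


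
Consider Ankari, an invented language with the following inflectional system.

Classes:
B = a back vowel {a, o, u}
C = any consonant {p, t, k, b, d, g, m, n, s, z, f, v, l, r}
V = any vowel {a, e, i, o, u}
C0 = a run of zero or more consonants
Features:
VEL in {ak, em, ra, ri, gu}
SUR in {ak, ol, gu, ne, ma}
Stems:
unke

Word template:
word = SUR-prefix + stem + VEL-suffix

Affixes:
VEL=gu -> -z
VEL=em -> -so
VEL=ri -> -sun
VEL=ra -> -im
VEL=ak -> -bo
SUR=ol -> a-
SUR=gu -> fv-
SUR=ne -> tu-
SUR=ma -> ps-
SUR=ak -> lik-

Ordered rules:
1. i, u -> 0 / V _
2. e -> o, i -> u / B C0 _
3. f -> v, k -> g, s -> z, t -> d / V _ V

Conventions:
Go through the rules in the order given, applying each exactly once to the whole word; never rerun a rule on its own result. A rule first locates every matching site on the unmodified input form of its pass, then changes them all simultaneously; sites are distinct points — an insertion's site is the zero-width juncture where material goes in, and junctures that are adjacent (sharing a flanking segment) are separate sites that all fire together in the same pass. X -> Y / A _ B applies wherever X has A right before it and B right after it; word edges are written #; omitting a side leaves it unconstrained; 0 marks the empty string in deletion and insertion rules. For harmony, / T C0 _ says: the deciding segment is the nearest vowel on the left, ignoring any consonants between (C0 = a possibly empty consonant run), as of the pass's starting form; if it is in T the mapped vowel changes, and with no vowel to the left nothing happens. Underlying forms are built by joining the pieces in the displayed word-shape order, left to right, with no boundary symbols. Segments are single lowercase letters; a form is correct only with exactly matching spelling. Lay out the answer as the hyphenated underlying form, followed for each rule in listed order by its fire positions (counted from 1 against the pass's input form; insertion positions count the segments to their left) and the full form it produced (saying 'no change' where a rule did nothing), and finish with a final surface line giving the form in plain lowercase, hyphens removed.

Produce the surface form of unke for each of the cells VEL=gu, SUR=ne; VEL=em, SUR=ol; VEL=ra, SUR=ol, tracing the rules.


cell VEL=gu, SUR=ne:
underlying: tu-unke-z
1. i, u -> 0 / V _: fires at position(s) 3: tunkez
2. e -> o, i -> u / B C0 _: fires at position(s) 5: tunkoz
3. f -> v, k -> g, s -> z, t -> d / V _ V: no change
surface: tunkoz

cell VEL=em, SUR=ol:
underlying: a-unke-so
1. i, u -> 0 / V _: fires at position(s) 2: ankeso
2. e -> o, i -> u / B C0 _: fires at position(s) 4: ankoso
3. f -> v, k -> g, s -> z, t -> d / V _ V: fires at position(s) 5: ankozo
surface: ankozo

cell VEL=ra, SUR=ol:
underlying: a-unke-im
1. i, u -> 0 / V _: fires at position(s) 2, 6: ankem
2. e -> o, i -> u / B C0 _: fires at position(s) 4: ankom
3. f -> v, k -> g, s -> z, t -> d / V _ V: no change
surface: ankom


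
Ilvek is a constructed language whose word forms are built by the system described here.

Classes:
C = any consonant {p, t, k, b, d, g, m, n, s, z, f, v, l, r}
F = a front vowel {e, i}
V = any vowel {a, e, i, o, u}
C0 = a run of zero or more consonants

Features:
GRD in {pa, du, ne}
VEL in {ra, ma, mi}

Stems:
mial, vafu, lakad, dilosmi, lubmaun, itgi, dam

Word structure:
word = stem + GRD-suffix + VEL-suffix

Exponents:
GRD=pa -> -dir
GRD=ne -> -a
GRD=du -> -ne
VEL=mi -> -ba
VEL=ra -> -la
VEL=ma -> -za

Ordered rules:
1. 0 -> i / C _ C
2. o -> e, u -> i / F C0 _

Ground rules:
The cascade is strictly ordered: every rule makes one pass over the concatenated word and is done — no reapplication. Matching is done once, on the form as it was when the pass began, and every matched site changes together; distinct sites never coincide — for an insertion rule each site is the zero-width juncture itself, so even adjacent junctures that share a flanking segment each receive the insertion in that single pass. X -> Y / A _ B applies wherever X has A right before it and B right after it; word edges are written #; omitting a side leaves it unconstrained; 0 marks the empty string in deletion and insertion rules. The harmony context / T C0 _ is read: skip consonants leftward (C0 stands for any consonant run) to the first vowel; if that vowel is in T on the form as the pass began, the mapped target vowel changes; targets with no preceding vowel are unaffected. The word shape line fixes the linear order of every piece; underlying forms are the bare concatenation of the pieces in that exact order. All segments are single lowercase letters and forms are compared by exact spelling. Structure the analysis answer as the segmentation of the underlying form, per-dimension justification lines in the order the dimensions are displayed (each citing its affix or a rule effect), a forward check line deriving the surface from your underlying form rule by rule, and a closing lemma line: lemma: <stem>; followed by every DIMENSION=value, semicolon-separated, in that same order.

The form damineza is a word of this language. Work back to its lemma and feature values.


underlying: dam-ne-za
GRD=du - signalled by the affix -ne
VEL=ma - signalled by the affix -za
check: damneza -> damineza -> damineza
lemma: dam; GRD=du; VEL=ma
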